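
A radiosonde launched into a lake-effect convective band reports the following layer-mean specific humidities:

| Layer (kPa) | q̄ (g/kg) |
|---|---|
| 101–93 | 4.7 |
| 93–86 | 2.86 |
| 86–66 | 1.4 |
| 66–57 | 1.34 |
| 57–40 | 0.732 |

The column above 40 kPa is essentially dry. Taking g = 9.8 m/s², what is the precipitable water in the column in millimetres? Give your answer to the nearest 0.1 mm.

Precipitable water is the column-integrated vapour mass per unit area: PW = (1/g) Σ q̄ Δp, with q in kg/kg and Δp in Pa (1 kg/m² of water = 1 mm).
Layer 101–93 kPa: Δp = 80 hPa = 8000 Pa, q̄ = 0.0047 kg/kg → 0.0047 × 8000 / 9.8 = 3.84 mm
Layer 93–86 kPa: Δp = 70 hPa = 7000 Pa, q̄ = 0.00286 kg/kg → 0.00286 × 7000 / 9.8 = 2.04 mm
Layer 86–66 kPa: Δp = 200 hPa = 20000 Pa, q̄ = 0.0014 kg/kg → 0.0014 × 20000 / 9.8 = 2.86 mm
Layer 66–57 kPa: Δp = 90 hPa = 9000 Pa, q̄ = 0.00134 kg/kg → 0.00134 × 9000 / 9.8 = 1.23 mm
Layer 57–40 kPa: Δp = 170 hPa = 17000 Pa, q̄ = 0.000732 kg/kg → 0.000732 × 17000 / 9.8 = 1.27 mm
PW = 3.84 + 2.04 + 2.86 + 1.23 + 1.27 = 11.24 ≈ 11.2 mm.

PW ≈ 11.2 mm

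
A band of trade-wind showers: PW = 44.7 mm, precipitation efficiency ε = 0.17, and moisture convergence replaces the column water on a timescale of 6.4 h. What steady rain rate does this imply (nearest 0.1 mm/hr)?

Each overturning extracts ε × PW = 0.17 × 44.7 = 7.599 mm.
Rate = ε·PW / τ = 7.599 / 6.4 h = 1.2 mm/hr.

R ≈ 1.2 mm/hr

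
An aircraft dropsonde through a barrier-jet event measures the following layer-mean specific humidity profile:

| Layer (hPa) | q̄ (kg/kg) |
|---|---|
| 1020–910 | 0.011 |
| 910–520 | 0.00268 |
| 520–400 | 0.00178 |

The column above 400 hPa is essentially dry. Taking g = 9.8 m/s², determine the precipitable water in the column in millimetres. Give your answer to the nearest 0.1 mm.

Precipitable water is the column-integrated vapour mass per unit area: PW = (1/g) Σ q̄ Δp, with q in kg/kg and Δp in Pa (1 kg/m² of water = 1 mm).
Layer 1020–910 hPa: Δp = 110 hPa = 11000 Pa, q̄ = 0.011 kg/kg → 0.011 × 11000 / 9.8 = 12.35 mm
Layer 910–520 hPa: Δp = 390 hPa = 39000 Pa, q̄ = 0.00268 kg/kg → 0.00268 × 39000 / 9.8 = 10.67 mm
Layer 520–400 hPa: Δp = 120 hPa = 12000 Pa, q̄ = 0.00178 kg/kg → 0.00178 × 12000 / 9.8 = 2.18 mm
PW = 12.35 + 10.67 + 2.18 = 25.20 ≈ 25.2 mm.

PW ≈ 25.2 mm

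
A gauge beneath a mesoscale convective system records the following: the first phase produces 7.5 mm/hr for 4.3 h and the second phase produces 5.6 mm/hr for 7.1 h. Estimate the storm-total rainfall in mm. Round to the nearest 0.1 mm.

Total = Σ Rᵢ Δtᵢ = 7.5 × 4.3 + 5.6 × 7.1
      = 32.25 + 39.76 = 72.0 mm.

total ≈ 72.0 mm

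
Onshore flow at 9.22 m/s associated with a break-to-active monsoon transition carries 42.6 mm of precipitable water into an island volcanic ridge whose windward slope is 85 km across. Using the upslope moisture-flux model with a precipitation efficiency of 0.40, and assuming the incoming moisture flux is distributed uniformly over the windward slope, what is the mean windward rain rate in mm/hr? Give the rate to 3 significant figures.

Incoming column moisture flux per unit ridge length: F = V × PW = 9.22 × 42.6 = 392.772 mm·m/s.
Spread over the 85 km slope with efficiency ε = 0.40: R = ε·F/W = 0.40 × 392.772 / 85000 m = 1.848e-03 mm/s.
R = 1.848e-03 × 3600 = 6.65 mm/hr.

R ≈ 6.65 mm/hr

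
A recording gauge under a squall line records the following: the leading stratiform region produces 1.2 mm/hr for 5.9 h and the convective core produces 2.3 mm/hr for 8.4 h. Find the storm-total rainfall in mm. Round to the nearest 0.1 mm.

Total = Σ Rᵢ Δtᵢ = 1.2 × 5.9 + 2.3 × 8.4
      = 7.08 + 19.32 = 26.4 mm.

total ≈ 26.4 mm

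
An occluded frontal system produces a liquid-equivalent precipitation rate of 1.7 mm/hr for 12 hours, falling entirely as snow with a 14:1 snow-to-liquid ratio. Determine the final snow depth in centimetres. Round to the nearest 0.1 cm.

snow depth ≈ 28.6 cm

Liquid-equivalent depth = 1.7 × 12 = 20.4 mm.
Snow depth = 20.4 mm × 14 = 285.6 mm = 28.6 cm.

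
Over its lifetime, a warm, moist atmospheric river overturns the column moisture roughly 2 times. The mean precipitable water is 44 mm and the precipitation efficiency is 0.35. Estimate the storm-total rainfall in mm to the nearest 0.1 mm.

rainfall ≈ 30.8 mm

Each cycle deposits ε × PW = 0.35 × 44 = 15.4 mm.
Over 2 cycles: 2 × 15.4 = 30.8 mm.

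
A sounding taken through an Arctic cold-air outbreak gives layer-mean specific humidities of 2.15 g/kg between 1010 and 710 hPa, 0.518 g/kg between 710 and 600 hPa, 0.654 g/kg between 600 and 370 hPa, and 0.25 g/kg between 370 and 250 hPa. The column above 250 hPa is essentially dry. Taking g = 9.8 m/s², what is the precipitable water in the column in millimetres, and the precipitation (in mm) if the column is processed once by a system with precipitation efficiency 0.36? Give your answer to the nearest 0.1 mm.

PW ≈ 9.0 mm; precipitation ≈ 3.2 mm

Precipitable water is the column-integrated vapour mass per unit area: PW = (1/g) Σ q̄ Δp, with q in kg/kg and Δp in Pa (1 kg/m² of water = 1 mm).
Layer 1010–710 hPa: Δp = 300 hPa = 30000 Pa, q̄ = 0.00215 kg/kg → 0.00215 × 30000 / 9.8 = 6.58 mm
Layer 710–600 hPa: Δp = 110 hPa = 11000 Pa, q̄ = 0.000518 kg/kg → 0.000518 × 11000 / 9.8 = 0.58 mm
Layer 600–370 hPa: Δp = 230 hPa = 23000 Pa, q̄ = 0.000654 kg/kg → 0.000654 × 23000 / 9.8 = 1.53 mm
Layer 370–250 hPa: Δp = 120 hPa = 12000 Pa, q̄ = 0.00025 kg/kg → 0.00025 × 12000 / 9.8 = 0.31 mm
PW = 6.58 + 0.58 + 1.53 + 0.31 = 9.00 ≈ 9.0 mm.
Precipitation = ε × PW = 0.36 × 9.0 = 3.2 mm.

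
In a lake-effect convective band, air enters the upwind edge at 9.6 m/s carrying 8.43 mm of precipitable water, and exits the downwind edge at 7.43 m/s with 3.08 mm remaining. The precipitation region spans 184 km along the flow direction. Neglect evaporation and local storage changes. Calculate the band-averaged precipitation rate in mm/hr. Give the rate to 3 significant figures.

Column moisture flux per unit crosswind length is F = V × PW.
Inflow: F_in = 9.6 × 8.43 = 80.928 mm·m/s
Outflow: F_out = 7.43 × 3.08 = 22.8844 mm·m/s
Steady-state rate R = (F_in − F_out)/L = (80.928 − 22.8844) / 184000 m = 3.155e-04 mm/s.
R = 3.155e-04 × 3600 = 1.14 mm/hr.

R ≈ 1.14 mm/hr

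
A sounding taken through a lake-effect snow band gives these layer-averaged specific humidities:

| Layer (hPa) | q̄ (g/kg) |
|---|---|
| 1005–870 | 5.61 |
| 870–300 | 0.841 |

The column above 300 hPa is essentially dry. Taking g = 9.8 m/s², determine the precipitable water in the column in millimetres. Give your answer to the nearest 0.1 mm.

PW ≈ 12.6 mm

Precipitable water is the column-integrated vapour mass per unit area: PW = (1/g) Σ q̄ Δp, with q in kg/kg and Δp in Pa (1 kg/m² of water = 1 mm).
Layer 1005–870 hPa: Δp = 135 hPa = 13500 Pa, q̄ = 0.00561 kg/kg → 0.00561 × 13500 / 9.8 = 7.73 mm
Layer 870–300 hPa: Δp = 570 hPa = 57000 Pa, q̄ = 0.000841 kg/kg → 0.000841 × 57000 / 9.8 = 4.89 mm
PW = 7.73 + 4.89 = 12.62 ≈ 12.6 mm.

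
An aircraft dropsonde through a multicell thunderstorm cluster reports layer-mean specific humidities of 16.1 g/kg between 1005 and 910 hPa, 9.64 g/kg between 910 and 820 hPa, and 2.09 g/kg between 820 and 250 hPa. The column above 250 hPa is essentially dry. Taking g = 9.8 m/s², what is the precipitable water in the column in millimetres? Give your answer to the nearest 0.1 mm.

Precipitable water is the column-integrated vapour mass per unit area: PW = (1/g) Σ q̄ Δp, with q in kg/kg and Δp in Pa (1 kg/m² of water = 1 mm).
Layer 1005–910 hPa: Δp = 95 hPa = 9500 Pa, q̄ = 0.0161 kg/kg → 0.0161 × 9500 / 9.8 = 15.61 mm
Layer 910–820 hPa: Δp = 90 hPa = 9000 Pa, q̄ = 0.00964 kg/kg → 0.00964 × 9000 / 9.8 = 8.85 mm
Layer 820–250 hPa: Δp = 570 hPa = 57000 Pa, q̄ = 0.00209 kg/kg → 0.00209 × 57000 / 9.8 = 12.16 mm
PW = 15.61 + 8.85 + 12.16 = 36.62 ≈ 36.6 mm.

PW ≈ 36.6 mm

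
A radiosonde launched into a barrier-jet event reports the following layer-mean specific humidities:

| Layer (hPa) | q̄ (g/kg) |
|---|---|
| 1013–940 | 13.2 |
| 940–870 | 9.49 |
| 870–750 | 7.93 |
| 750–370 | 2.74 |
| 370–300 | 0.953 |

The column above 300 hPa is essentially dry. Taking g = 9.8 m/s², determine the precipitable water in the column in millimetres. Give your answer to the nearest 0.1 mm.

PW ≈ 37.6 mm

Precipitable water is the column-integrated vapour mass per unit area: PW = (1/g) Σ q̄ Δp, with q in kg/kg and Δp in Pa (1 kg/m² of water = 1 mm).
Layer 1013–940 hPa: Δp = 73 hPa = 7300 Pa, q̄ = 0.0132 kg/kg → 0.0132 × 7300 / 9.8 = 9.83 mm
Layer 940–870 hPa: Δp = 70 hPa = 7000 Pa, q̄ = 0.00949 kg/kg → 0.00949 × 7000 / 9.8 = 6.78 mm
Layer 870–750 hPa: Δp = 120 hPa = 12000 Pa, q̄ = 0.00793 kg/kg → 0.00793 × 12000 / 9.8 = 9.71 mm
Layer 750–370 hPa: Δp = 380 hPa = 38000 Pa, q̄ = 0.00274 kg/kg → 0.00274 × 38000 / 9.8 = 10.62 mm
Layer 370–300 hPa: Δp = 70 hPa = 7000 Pa, q̄ = 0.000953 kg/kg → 0.000953 × 7000 / 9.8 = 0.68 mm
PW = 9.83 + 6.78 + 9.71 + 10.62 + 0.68 = 37.62 ≈ 37.6 mm.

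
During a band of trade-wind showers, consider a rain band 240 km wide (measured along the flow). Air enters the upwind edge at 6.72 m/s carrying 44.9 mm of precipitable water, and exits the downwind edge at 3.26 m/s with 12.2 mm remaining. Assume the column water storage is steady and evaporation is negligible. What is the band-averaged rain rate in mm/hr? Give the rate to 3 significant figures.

R ≈ 3.93 mm/hr

Column moisture flux per unit crosswind length is F = V × PW.
Inflow: F_in = 6.72 × 44.9 = 301.728 mm·m/s
Outflow: F_out = 3.26 × 12.2 = 39.772 mm·m/s
Steady-state rate R = (F_in − F_out)/L = (301.728 − 39.772) / 240000 m = 1.091e-03 mm/s.
R = 1.091e-03 × 3600 = 3.93 mm/hr.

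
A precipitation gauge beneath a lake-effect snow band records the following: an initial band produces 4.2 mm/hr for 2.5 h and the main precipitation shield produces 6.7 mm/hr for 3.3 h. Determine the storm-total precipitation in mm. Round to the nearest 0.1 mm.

total ≈ 32.6 mm

Total = Σ Rᵢ Δtᵢ = 4.2 × 2.5 + 6.7 × 3.3
      = 10.5 + 22.11 = 32.6 mm.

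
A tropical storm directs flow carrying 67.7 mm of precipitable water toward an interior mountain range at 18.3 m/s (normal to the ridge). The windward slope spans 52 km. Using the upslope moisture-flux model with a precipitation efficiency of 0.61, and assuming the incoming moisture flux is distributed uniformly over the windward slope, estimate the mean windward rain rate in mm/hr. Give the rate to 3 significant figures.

R ≈ 52.3 mm/hr

Incoming column moisture flux per unit ridge length: F = V × PW = 18.3 × 67.7 = 1238.91 mm·m/s.
Spread over the 52 km slope with efficiency ε = 0.61: R = ε·F/W = 0.61 × 1238.91 / 52000 m = 1.453e-02 mm/s.
R = 1.453e-02 × 3600 = 52.3 mm/hr.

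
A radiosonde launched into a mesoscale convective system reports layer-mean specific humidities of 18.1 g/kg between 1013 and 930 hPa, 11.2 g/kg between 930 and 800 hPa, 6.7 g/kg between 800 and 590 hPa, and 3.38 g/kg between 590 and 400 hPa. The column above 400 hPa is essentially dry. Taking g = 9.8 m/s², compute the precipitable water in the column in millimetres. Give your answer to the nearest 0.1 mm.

Precipitable water is the column-integrated vapour mass per unit area: PW = (1/g) Σ q̄ Δp, with q in kg/kg and Δp in Pa (1 kg/m² of water = 1 mm).
Layer 1013–930 hPa: Δp = 83 hPa = 8300 Pa, q̄ = 0.0181 kg/kg → 0.0181 × 8300 / 9.8 = 15.33 mm
Layer 930–800 hPa: Δp = 130 hPa = 13000 Pa, q̄ = 0.0112 kg/kg → 0.0112 × 13000 / 9.8 = 14.86 mm
Layer 800–590 hPa: Δp = 210 hPa = 21000 Pa, q̄ = 0.0067 kg/kg → 0.0067 × 21000 / 9.8 = 14.36 mm
Layer 590–400 hPa: Δp = 190 hPa = 19000 Pa, q̄ = 0.00338 kg/kg → 0.00338 × 19000 / 9.8 = 6.55 mm
PW = 15.33 + 14.86 + 14.36 + 6.55 = 51.10 ≈ 51.1 mm.

PW ≈ 51.1 mm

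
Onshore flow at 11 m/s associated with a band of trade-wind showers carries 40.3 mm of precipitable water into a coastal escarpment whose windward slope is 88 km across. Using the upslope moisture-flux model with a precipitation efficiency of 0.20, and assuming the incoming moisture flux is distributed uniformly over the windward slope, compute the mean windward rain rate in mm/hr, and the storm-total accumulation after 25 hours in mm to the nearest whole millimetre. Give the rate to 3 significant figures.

Incoming column moisture flux per unit ridge length: F = V × PW = 11 × 40.3 = 443.3 mm·m/s.
Spread over the 88 km slope with efficiency ε = 0.20: R = ε·F/W = 0.20 × 443.3 / 88000 m = 1.007e-03 mm/s.
R = 1.007e-03 × 3600 = 3.63 mm/hr.
Over 25 h: total = 3.63 × 25 = 90.75 ≈ 91 mm.

R ≈ 3.63 mm/hr; total ≈ 91 mm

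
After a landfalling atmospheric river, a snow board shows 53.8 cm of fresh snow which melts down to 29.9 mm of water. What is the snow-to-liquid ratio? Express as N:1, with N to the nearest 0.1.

Ratio = snow depth / SWE = 538 mm / 29.9 mm = 18.0, i.e. 18.0:1.

ratio ≈ 18.0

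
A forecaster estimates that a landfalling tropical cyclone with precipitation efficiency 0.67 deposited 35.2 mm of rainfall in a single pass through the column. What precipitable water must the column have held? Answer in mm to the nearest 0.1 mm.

PW ≈ 52.5 mm

PW = rainfall / ε = 35.2 / 0.67 = 52.5 mm.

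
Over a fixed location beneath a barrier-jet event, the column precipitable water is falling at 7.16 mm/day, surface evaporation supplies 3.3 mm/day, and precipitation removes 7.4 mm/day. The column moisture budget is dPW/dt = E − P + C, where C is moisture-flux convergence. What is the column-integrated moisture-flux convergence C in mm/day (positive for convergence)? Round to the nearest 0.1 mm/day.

dPW/dt = -7.16 mm/day.
C = dPW/dt − E + P = (-7.16) − 3.3 + 7.4 = -3.1 mm/day.

C ≈ -3.1 mm/day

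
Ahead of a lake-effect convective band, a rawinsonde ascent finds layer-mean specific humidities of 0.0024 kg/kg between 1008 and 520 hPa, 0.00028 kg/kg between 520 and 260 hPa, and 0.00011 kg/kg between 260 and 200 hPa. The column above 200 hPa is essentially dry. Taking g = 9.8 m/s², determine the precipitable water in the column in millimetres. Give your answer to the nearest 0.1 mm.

PW ≈ 12.8 mm

Precipitable water is the column-integrated vapour mass per unit area: PW = (1/g) Σ q̄ Δp, with q in kg/kg and Δp in Pa (1 kg/m² of water = 1 mm).
Layer 1008–520 hPa: Δp = 488 hPa = 48800 Pa, q̄ = 0.0024 kg/kg → 0.0024 × 48800 / 9.8 = 11.95 mm
Layer 520–260 hPa: Δp = 260 hPa = 26000 Pa, q̄ = 0.00028 kg/kg → 0.00028 × 26000 / 9.8 = 0.74 mm
Layer 260–200 hPa: Δp = 60 hPa = 6000 Pa, q̄ = 0.00011 kg/kg → 0.00011 × 6000 / 9.8 = 0.07 mm
PW = 11.95 + 0.74 + 0.07 = 12.76 ≈ 12.8 mm.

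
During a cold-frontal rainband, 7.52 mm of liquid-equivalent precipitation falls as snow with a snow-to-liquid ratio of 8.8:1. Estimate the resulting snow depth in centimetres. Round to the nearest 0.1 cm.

snow depth ≈ 6.6 cm

Snow depth = liquid × ratio = 7.52 mm × 8.8 = 66.176 mm = 6.6 cm.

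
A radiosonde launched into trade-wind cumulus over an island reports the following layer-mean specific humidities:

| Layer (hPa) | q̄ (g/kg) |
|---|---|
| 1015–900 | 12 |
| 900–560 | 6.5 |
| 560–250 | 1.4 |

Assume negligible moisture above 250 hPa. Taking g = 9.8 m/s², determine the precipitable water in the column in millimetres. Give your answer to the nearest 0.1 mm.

PW ≈ 41.1 mm

Precipitable water is the column-integrated vapour mass per unit area: PW = (1/g) Σ q̄ Δp, with q in kg/kg and Δp in Pa (1 kg/m² of water = 1 mm).
Layer 1015–900 hPa: Δp = 115 hPa = 11500 Pa, q̄ = 0.012 kg/kg → 0.012 × 11500 / 9.8 = 14.08 mm
Layer 900–560 hPa: Δp = 340 hPa = 34000 Pa, q̄ = 0.0065 kg/kg → 0.0065 × 34000 / 9.8 = 22.55 mm
Layer 560–250 hPa: Δp = 310 hPa = 31000 Pa, q̄ = 0.0014 kg/kg → 0.0014 × 31000 / 9.8 = 4.43 mm
PW = 14.08 + 22.55 + 4.43 = 41.06 ≈ 41.1 mm.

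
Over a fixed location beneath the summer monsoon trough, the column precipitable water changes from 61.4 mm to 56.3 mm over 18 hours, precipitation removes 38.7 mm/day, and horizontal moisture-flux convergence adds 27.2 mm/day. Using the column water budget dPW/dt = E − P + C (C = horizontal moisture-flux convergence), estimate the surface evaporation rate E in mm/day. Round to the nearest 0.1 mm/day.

dPW/dt = (56.3 − 61.4) mm / (18/24 day) = -6.800 mm/day.
E = dPW/dt + P − C = (-6.800) + 38.7 − (27.2) = 4.7 mm/day.

E ≈ 4.7 mm/day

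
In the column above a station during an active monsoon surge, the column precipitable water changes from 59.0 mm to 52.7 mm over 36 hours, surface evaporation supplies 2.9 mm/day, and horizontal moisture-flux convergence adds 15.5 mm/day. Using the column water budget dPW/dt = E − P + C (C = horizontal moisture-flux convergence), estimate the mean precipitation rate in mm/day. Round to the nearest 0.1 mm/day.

dPW/dt = (52.7 − 59.0) mm / (36/24 day) = -4.200 mm/day.
P = E + C − dPW/dt = 2.9 + (15.5) − (-4.200) = 22.6 mm/day.

P ≈ 22.6 mm/day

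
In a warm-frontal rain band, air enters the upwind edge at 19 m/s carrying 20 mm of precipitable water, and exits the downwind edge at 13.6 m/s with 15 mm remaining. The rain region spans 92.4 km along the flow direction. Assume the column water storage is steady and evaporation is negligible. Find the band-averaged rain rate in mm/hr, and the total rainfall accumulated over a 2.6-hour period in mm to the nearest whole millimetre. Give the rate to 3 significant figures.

Column moisture flux per unit crosswind length is F = V × PW.
Inflow: F_in = 19 × 20 = 380 mm·m/s
Outflow: F_out = 13.6 × 15 = 204 mm·m/s
Steady-state rate R = (F_in − F_out)/L = (380 − 204) / 92400 m = 1.905e-03 mm/s.
R = 1.905e-03 × 3600 = 6.86 mm/hr.
Over 2.6 h: total = 6.86 × 2.6 = 17.836 ≈ 18 mm.

R ≈ 6.86 mm/hr; total ≈ 18 mm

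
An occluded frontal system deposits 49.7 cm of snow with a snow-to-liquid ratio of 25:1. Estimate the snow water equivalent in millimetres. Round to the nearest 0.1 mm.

SWE = snow depth / ratio = 49.7 cm / 25 = 1.988 cm = 19.9 mm.

SWE ≈ 19.9 mm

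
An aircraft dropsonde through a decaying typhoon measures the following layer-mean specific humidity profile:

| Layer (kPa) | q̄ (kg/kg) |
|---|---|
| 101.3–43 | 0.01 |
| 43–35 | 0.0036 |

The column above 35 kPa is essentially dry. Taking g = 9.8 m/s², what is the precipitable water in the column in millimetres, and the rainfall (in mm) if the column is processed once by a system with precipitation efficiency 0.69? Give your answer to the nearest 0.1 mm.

Precipitable water is the column-integrated vapour mass per unit area: PW = (1/g) Σ q̄ Δp, with q in kg/kg and Δp in Pa (1 kg/m² of water = 1 mm).
Layer 101.3–43 kPa: Δp = 583 hPa = 58300 Pa, q̄ = 0.01 kg/kg → 0.01 × 58300 / 9.8 = 59.49 mm
Layer 43–35 kPa: Δp = 80 hPa = 8000 Pa, q̄ = 0.0036 kg/kg → 0.0036 × 8000 / 9.8 = 2.94 mm
PW = 59.49 + 2.94 = 62.43 ≈ 62.4 mm.
Rainfall = ε × PW = 0.69 × 62.4 = 43.1 mm.

PW ≈ 62.4 mm; rainfall ≈ 43.1 mm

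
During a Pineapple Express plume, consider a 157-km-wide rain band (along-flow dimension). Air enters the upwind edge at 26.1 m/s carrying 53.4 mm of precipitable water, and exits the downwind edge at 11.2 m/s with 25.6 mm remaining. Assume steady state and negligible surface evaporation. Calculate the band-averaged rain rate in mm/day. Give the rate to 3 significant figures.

Column moisture flux per unit crosswind length is F = V × PW.
Inflow: F_in = 26.1 × 53.4 = 1393.74 mm·m/s
Outflow: F_out = 11.2 × 25.6 = 286.72 mm·m/s
Steady-state rate R = (F_in − F_out)/L = (1393.74 − 286.72) / 157000 m = 7.051e-03 mm/s.
R = 7.051e-03 × 3600 × 24 = 609 mm/day.

R ≈ 609 mm/day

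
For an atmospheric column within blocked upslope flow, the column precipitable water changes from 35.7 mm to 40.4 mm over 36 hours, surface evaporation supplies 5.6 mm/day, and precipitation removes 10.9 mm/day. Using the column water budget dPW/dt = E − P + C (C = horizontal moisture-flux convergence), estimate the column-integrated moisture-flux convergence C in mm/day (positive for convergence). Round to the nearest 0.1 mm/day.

C ≈ 8.4 mm/day

dPW/dt = (40.4 − 35.7) mm / (36/24 day) = +3.133 mm/day.
C = dPW/dt − E + P = (+3.133) − 5.6 + 10.9 = 8.4 mm/day.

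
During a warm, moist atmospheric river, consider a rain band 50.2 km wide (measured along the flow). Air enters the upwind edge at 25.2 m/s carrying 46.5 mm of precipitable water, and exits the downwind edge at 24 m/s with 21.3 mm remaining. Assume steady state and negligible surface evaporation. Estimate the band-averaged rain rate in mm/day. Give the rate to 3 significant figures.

R ≈ 1140 mm/day

Column moisture flux per unit crosswind length is F = V × PW.
Inflow: F_in = 25.2 × 46.5 = 1171.8 mm·m/s
Outflow: F_out = 24 × 21.3 = 511.2 mm·m/s
Steady-state rate R = (F_in − F_out)/L = (1171.8 − 511.2) / 50200 m = 1.316e-02 mm/s.
R = 1.316e-02 × 3600 × 24 = 1140 mm/day.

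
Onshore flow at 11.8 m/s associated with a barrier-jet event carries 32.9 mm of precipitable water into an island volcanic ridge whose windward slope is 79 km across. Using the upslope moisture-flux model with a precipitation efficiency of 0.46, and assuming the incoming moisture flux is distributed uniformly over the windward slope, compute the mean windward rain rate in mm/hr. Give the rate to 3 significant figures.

R ≈ 8.14 mm/hr

Incoming column moisture flux per unit ridge length: F = V × PW = 11.8 × 32.9 = 388.22 mm·m/s.
Spread over the 79 km slope with efficiency ε = 0.46: R = ε·F/W = 0.46 × 388.22 / 79000 m = 2.261e-03 mm/s.
R = 2.261e-03 × 3600 = 8.14 mm/hr.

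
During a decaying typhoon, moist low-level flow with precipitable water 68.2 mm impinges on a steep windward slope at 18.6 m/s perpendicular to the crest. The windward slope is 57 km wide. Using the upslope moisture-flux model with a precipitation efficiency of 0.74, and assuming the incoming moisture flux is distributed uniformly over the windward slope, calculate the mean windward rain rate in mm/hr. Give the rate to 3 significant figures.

R ≈ 59.3 mm/hr

Incoming column moisture flux per unit ridge length: F = V × PW = 18.6 × 68.2 = 1268.52 mm·m/s.
Spread over the 57 km slope with efficiency ε = 0.74: R = ε·F/W = 0.74 × 1268.52 / 57000 m = 1.647e-02 mm/s.
R = 1.647e-02 × 3600 = 59.3 mm/hr.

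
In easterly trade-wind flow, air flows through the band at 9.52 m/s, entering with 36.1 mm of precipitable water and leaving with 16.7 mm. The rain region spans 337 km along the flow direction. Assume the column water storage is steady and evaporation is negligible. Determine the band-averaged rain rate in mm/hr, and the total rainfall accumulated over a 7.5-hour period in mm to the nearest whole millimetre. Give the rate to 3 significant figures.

Column moisture flux per unit crosswind length is F = V × PW.
Inflow: F_in = 9.52 × 36.1 = 343.672 mm·m/s
Outflow: F_out = 9.52 × 16.7 = 158.984 mm·m/s
Steady-state rate R = (F_in − F_out)/L = (343.672 − 158.984) / 337000 m = 5.480e-04 mm/s.
R = 5.480e-04 × 3600 = 1.97 mm/hr.
Over 7.5 h: total = 1.97 × 7.5 = 14.775 ≈ 15 mm.

R ≈ 1.97 mm/hr; total ≈ 15 mm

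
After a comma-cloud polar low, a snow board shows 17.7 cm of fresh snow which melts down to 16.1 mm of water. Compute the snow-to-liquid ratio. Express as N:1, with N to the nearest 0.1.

ratio ≈ 11.0

Ratio = snow depth / SWE = 177 mm / 16.1 mm = 11.0, i.e. 11.0:1.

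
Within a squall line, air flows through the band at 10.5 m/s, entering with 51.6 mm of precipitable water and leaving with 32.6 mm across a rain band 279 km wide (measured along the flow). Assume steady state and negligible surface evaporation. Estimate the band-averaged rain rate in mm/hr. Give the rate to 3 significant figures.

Column moisture flux per unit crosswind length is F = V × PW.
Inflow: F_in = 10.5 × 51.6 = 541.8 mm·m/s
Outflow: F_out = 10.5 × 32.6 = 342.3 mm·m/s
Steady-state rate R = (F_in − F_out)/L = (541.8 − 342.3) / 279000 m = 7.151e-04 mm/s.
R = 7.151e-04 × 3600 = 2.57 mm/hr.

R ≈ 2.57 mm/hr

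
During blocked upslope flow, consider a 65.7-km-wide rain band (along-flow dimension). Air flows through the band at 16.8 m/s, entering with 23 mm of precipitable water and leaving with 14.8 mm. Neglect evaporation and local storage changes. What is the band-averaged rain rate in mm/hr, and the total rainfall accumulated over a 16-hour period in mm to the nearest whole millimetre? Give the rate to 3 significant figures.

Column moisture flux per unit crosswind length is F = V × PW.
Inflow: F_in = 16.8 × 23 = 386.4 mm·m/s
Outflow: F_out = 16.8 × 14.8 = 248.64 mm·m/s
Steady-state rate R = (F_in − F_out)/L = (386.4 − 248.64) / 65700 m = 2.097e-03 mm/s.
R = 2.097e-03 × 3600 = 7.55 mm/hr.
Over 16 h: total = 7.55 × 16 = 120.8 ≈ 121 mm.

R ≈ 7.55 mm/hr; total ≈ 121 mm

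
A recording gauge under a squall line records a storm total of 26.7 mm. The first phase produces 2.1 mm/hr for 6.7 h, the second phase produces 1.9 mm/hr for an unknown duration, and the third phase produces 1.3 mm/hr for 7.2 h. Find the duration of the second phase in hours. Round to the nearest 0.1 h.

Known phases: 2.1 × 6.7 + 1.3 × 7.2 = 14.07 + 9.36 = 23.43 mm.
Remaining depth = 26.7 − 23.43 = 3.27 mm.
Duration = 3.27 / 1.9 = 1.7 h.

duration ≈ 1.7 h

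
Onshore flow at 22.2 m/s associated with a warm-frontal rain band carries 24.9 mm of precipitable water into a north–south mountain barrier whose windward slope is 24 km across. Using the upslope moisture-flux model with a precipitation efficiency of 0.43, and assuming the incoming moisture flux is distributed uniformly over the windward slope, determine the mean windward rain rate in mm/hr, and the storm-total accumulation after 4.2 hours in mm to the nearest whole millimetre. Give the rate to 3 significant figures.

R ≈ 35.7 mm/hr; total ≈ 150 mm

Incoming column moisture flux per unit ridge length: F = V × PW = 22.2 × 24.9 = 552.78 mm·m/s.
Spread over the 24 km slope with efficiency ε = 0.43: R = ε·F/W = 0.43 × 552.78 / 24000 m = 9.904e-03 mm/s.
R = 9.904e-03 × 3600 = 35.7 mm/hr.
Over 4.2 h: total = 35.7 × 4.2 = 149.94 ≈ 150 mm.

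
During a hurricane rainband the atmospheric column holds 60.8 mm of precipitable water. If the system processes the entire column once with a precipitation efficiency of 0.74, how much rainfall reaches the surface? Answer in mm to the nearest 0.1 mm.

Rainfall = ε × PW = 0.74 × 60.8 = 45.0 mm.

rainfall ≈ 45.0 mm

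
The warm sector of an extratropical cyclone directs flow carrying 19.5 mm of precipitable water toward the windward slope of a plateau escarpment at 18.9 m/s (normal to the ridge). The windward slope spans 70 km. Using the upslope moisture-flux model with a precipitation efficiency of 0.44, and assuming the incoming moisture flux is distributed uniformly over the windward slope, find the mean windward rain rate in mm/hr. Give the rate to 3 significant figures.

R ≈ 8.34 mm/hr

Incoming column moisture flux per unit ridge length: F = V × PW = 18.9 × 19.5 = 368.55 mm·m/s.
Spread over the 70 km slope with efficiency ε = 0.44: R = ε·F/W = 0.44 × 368.55 / 70000 m = 2.317e-03 mm/s.
R = 2.317e-03 × 3600 = 8.34 mm/hr.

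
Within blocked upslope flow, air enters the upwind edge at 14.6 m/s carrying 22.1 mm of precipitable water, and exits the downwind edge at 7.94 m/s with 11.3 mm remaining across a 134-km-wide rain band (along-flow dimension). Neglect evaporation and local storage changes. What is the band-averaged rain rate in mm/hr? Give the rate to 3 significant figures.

Column moisture flux per unit crosswind length is F = V × PW.
Inflow: F_in = 14.6 × 22.1 = 322.66 mm·m/s
Outflow: F_out = 7.94 × 11.3 = 89.722 mm·m/s
Steady-state rate R = (F_in − F_out)/L = (322.66 − 89.722) / 134000 m = 1.738e-03 mm/s.
R = 1.738e-03 × 3600 = 6.26 mm/hr.

R ≈ 6.26 mm/hr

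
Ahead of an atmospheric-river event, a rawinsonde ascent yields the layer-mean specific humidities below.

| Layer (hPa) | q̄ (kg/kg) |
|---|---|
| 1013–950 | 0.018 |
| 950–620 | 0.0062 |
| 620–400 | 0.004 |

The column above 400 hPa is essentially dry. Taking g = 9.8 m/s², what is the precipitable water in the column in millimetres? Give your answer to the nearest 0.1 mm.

PW ≈ 41.4 mm

Precipitable water is the column-integrated vapour mass per unit area: PW = (1/g) Σ q̄ Δp, with q in kg/kg and Δp in Pa (1 kg/m² of water = 1 mm).
Layer 1013–950 hPa: Δp = 63 hPa = 6300 Pa, q̄ = 0.018 kg/kg → 0.018 × 6300 / 9.8 = 11.57 mm
Layer 950–620 hPa: Δp = 330 hPa = 33000 Pa, q̄ = 0.0062 kg/kg → 0.0062 × 33000 / 9.8 = 20.88 mm
Layer 620–400 hPa: Δp = 220 hPa = 22000 Pa, q̄ = 0.004 kg/kg → 0.004 × 22000 / 9.8 = 8.98 mm
PW = 11.57 + 20.88 + 8.98 = 41.43 ≈ 41.4 mm.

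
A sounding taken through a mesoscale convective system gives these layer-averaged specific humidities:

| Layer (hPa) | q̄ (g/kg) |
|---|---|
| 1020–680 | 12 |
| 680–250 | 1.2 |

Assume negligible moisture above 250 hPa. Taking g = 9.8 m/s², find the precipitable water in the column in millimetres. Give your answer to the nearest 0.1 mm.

Precipitable water is the column-integrated vapour mass per unit area: PW = (1/g) Σ q̄ Δp, with q in kg/kg and Δp in Pa (1 kg/m² of water = 1 mm).
Layer 1020–680 hPa: Δp = 340 hPa = 34000 Pa, q̄ = 0.012 kg/kg → 0.012 × 34000 / 9.8 = 41.63 mm
Layer 680–250 hPa: Δp = 430 hPa = 43000 Pa, q̄ = 0.0012 kg/kg → 0.0012 × 43000 / 9.8 = 5.27 mm
PW = 41.63 + 5.27 = 46.90 ≈ 46.9 mm.

PW ≈ 46.9 mm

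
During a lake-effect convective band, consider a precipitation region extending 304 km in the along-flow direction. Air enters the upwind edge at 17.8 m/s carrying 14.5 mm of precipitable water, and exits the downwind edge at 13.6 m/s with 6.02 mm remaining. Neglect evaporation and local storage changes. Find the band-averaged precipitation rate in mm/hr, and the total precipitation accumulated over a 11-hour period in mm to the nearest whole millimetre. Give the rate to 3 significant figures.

R ≈ 2.09 mm/hr; total ≈ 23 mm

Column moisture flux per unit crosswind length is F = V × PW.
Inflow: F_in = 17.8 × 14.5 = 258.1 mm·m/s
Outflow: F_out = 13.6 × 6.02 = 81.872 mm·m/s
Steady-state rate R = (F_in − F_out)/L = (258.1 − 81.872) / 304000 m = 5.797e-04 mm/s.
R = 5.797e-04 × 3600 = 2.09 mm/hr.
Over 11 h: total = 2.09 × 11 = 22.99 ≈ 23 mm.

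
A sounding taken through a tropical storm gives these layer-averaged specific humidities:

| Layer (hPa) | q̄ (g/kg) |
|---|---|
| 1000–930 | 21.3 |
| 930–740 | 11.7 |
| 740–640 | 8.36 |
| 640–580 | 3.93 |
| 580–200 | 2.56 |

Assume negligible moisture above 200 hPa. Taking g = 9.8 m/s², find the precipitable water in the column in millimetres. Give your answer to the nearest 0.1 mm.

PW ≈ 58.8 mm

Precipitable water is the column-integrated vapour mass per unit area: PW = (1/g) Σ q̄ Δp, with q in kg/kg and Δp in Pa (1 kg/m² of water = 1 mm).
Layer 1000–930 hPa: Δp = 70 hPa = 7000 Pa, q̄ = 0.0213 kg/kg → 0.0213 × 7000 / 9.8 = 15.21 mm
Layer 930–740 hPa: Δp = 190 hPa = 19000 Pa, q̄ = 0.0117 kg/kg → 0.0117 × 19000 / 9.8 = 22.68 mm
Layer 740–640 hPa: Δp = 100 hPa = 10000 Pa, q̄ = 0.00836 kg/kg → 0.00836 × 10000 / 9.8 = 8.53 mm
Layer 640–580 hPa: Δp = 60 hPa = 6000 Pa, q̄ = 0.00393 kg/kg → 0.00393 × 6000 / 9.8 = 2.41 mm
Layer 580–200 hPa: Δp = 380 hPa = 38000 Pa, q̄ = 0.00256 kg/kg → 0.00256 × 38000 / 9.8 = 9.93 mm
PW = 15.21 + 22.68 + 8.53 + 2.41 + 9.93 = 58.76 ≈ 58.8 mm.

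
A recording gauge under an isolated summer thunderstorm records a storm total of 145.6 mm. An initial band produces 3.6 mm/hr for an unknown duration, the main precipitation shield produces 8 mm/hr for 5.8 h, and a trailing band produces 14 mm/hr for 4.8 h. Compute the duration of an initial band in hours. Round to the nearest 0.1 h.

duration ≈ 8.9 h

Known phases: 8 × 5.8 + 14 × 4.8 = 46.4 + 67.2 = 113.6 mm.
Remaining depth = 145.6 − 113.6 = 32 mm.
Duration = 32 / 3.6 = 8.9 h.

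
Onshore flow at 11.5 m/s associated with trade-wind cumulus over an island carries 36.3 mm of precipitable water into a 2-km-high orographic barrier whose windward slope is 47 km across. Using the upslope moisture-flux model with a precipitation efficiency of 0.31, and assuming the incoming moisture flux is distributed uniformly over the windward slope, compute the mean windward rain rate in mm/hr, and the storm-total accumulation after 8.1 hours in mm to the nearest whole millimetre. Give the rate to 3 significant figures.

Incoming column moisture flux per unit ridge length: F = V × PW = 11.5 × 36.3 = 417.45 mm·m/s.
Spread over the 47 km slope with efficiency ε = 0.31: R = ε·F/W = 0.31 × 417.45 / 47000 m = 2.753e-03 mm/s.
R = 2.753e-03 × 3600 = 9.91 mm/hr.
Over 8.1 h: total = 9.91 × 8.1 = 80.271 ≈ 80 mm.

R ≈ 9.91 mm/hr; total ≈ 80 mm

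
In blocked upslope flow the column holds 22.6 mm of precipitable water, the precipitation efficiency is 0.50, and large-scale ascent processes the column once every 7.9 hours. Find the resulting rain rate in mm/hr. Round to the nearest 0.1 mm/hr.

R ≈ 1.4 mm/hr

Each overturning extracts ε × PW = 0.50 × 22.6 = 11.3 mm.
Rate = ε·PW / τ = 11.3 / 7.9 h = 1.4 mm/hr.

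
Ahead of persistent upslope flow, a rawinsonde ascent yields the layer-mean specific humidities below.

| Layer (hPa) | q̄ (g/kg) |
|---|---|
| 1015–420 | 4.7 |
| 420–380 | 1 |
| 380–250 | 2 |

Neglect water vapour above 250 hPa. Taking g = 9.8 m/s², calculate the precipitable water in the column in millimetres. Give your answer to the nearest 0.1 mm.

Precipitable water is the column-integrated vapour mass per unit area: PW = (1/g) Σ q̄ Δp, with q in kg/kg and Δp in Pa (1 kg/m² of water = 1 mm).
Layer 1015–420 hPa: Δp = 595 hPa = 59500 Pa, q̄ = 0.0047 kg/kg → 0.0047 × 59500 / 9.8 = 28.54 mm
Layer 420–380 hPa: Δp = 40 hPa = 4000 Pa, q̄ = 0.001 kg/kg → 0.001 × 4000 / 9.8 = 0.41 mm
Layer 380–250 hPa: Δp = 130 hPa = 13000 Pa, q̄ = 0.002 kg/kg → 0.002 × 13000 / 9.8 = 2.65 mm
PW = 28.54 + 0.41 + 2.65 = 31.60 ≈ 31.6 mm.

PW ≈ 31.6 mm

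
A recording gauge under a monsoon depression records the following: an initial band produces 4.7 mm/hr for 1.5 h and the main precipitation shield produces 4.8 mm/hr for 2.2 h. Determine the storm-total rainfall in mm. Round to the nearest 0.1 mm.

Total = Σ Rᵢ Δtᵢ = 4.7 × 1.5 + 4.8 × 2.2
      = 7.05 + 10.56 = 17.6 mm.

total ≈ 17.6 mm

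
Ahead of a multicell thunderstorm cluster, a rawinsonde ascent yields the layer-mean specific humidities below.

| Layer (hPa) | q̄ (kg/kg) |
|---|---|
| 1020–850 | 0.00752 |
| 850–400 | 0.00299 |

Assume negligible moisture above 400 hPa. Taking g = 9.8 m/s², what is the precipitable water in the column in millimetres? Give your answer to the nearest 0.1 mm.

PW ≈ 26.8 mm

Precipitable water is the column-integrated vapour mass per unit area: PW = (1/g) Σ q̄ Δp, with q in kg/kg and Δp in Pa (1 kg/m² of water = 1 mm).
Layer 1020–850 hPa: Δp = 170 hPa = 17000 Pa, q̄ = 0.00752 kg/kg → 0.00752 × 17000 / 9.8 = 13.04 mm
Layer 850–400 hPa: Δp = 450 hPa = 45000 Pa, q̄ = 0.00299 kg/kg → 0.00299 × 45000 / 9.8 = 13.73 mm
PW = 13.04 + 13.73 = 26.77 ≈ 26.8 mm.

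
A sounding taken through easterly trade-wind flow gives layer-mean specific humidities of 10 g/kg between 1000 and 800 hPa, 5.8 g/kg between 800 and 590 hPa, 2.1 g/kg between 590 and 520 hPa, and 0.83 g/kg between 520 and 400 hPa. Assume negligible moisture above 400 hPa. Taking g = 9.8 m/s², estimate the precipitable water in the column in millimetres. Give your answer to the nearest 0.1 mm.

Precipitable water is the column-integrated vapour mass per unit area: PW = (1/g) Σ q̄ Δp, with q in kg/kg and Δp in Pa (1 kg/m² of water = 1 mm).
Layer 1000–800 hPa: Δp = 200 hPa = 20000 Pa, q̄ = 0.01 kg/kg → 0.01 × 20000 / 9.8 = 20.41 mm
Layer 800–590 hPa: Δp = 210 hPa = 21000 Pa, q̄ = 0.0058 kg/kg → 0.0058 × 21000 / 9.8 = 12.43 mm
Layer 590–520 hPa: Δp = 70 hPa = 7000 Pa, q̄ = 0.0021 kg/kg → 0.0021 × 7000 / 9.8 = 1.50 mm
Layer 520–400 hPa: Δp = 120 hPa = 12000 Pa, q̄ = 0.00083 kg/kg → 0.00083 × 12000 / 9.8 = 1.02 mm
PW = 20.41 + 12.43 + 1.50 + 1.02 = 35.36 ≈ 35.4 mm.

PW ≈ 35.4 mm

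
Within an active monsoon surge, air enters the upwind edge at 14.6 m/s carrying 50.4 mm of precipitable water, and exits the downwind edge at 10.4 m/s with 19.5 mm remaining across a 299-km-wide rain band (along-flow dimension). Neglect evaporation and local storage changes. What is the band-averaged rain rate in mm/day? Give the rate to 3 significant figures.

Column moisture flux per unit crosswind length is F = V × PW.
Inflow: F_in = 14.6 × 50.4 = 735.84 mm·m/s
Outflow: F_out = 10.4 × 19.5 = 202.8 mm·m/s
Steady-state rate R = (F_in − F_out)/L = (735.84 − 202.8) / 299000 m = 1.783e-03 mm/s.
R = 1.783e-03 × 3600 × 24 = 154 mm/day.

R ≈ 154 mm/day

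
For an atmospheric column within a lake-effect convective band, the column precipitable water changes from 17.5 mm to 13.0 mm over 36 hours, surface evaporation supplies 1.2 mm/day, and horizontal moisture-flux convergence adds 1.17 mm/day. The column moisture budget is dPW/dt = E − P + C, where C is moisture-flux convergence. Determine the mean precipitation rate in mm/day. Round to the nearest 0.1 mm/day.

dPW/dt = (13.0 − 17.5) mm / (36/24 day) = -3.000 mm/day.
P = E + C − dPW/dt = 1.2 + (1.17) − (-3.000) = 5.4 mm/day.

P ≈ 5.4 mm/day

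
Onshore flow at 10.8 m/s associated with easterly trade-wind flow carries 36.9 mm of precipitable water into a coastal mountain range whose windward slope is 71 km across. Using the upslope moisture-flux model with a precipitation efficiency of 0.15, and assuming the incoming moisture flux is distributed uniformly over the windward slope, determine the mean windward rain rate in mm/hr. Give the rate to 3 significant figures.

R ≈ 3.03 mm/hr

Incoming column moisture flux per unit ridge length: F = V × PW = 10.8 × 36.9 = 398.52 mm·m/s.
Spread over the 71 km slope with efficiency ε = 0.15: R = ε·F/W = 0.15 × 398.52 / 71000 m = 8.419e-04 mm/s.
R = 8.419e-04 × 3600 = 3.03 mm/hr.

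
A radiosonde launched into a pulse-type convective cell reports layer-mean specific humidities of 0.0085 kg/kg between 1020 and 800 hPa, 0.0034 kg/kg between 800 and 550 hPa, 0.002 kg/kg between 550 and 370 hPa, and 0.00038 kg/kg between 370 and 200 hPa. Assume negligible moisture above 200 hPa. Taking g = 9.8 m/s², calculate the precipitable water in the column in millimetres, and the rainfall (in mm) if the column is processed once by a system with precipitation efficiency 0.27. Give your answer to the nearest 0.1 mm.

Precipitable water is the column-integrated vapour mass per unit area: PW = (1/g) Σ q̄ Δp, with q in kg/kg and Δp in Pa (1 kg/m² of water = 1 mm).
Layer 1020–800 hPa: Δp = 220 hPa = 22000 Pa, q̄ = 0.0085 kg/kg → 0.0085 × 22000 / 9.8 = 19.08 mm
Layer 800–550 hPa: Δp = 250 hPa = 25000 Pa, q̄ = 0.0034 kg/kg → 0.0034 × 25000 / 9.8 = 8.67 mm
Layer 550–370 hPa: Δp = 180 hPa = 18000 Pa, q̄ = 0.002 kg/kg → 0.002 × 18000 / 9.8 = 3.67 mm
Layer 370–200 hPa: Δp = 170 hPa = 17000 Pa, q̄ = 0.00038 kg/kg → 0.00038 × 17000 / 9.8 = 0.66 mm
PW = 19.08 + 8.67 + 3.67 + 0.66 = 32.08 ≈ 32.1 mm.
Rainfall = ε × PW = 0.27 × 32.1 = 8.7 mm.

PW ≈ 32.1 mm; rainfall ≈ 8.7 mm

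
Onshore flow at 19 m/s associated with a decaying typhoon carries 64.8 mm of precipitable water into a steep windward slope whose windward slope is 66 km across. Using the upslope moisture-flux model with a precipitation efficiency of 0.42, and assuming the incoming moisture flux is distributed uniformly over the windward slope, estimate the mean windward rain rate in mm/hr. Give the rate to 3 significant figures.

Incoming column moisture flux per unit ridge length: F = V × PW = 19 × 64.8 = 1231.2 mm·m/s.
Spread over the 66 km slope with efficiency ε = 0.42: R = ε·F/W = 0.42 × 1231.2 / 66000 m = 7.835e-03 mm/s.
R = 7.835e-03 × 3600 = 28.2 mm/hr.

R ≈ 28.2 mm/hr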